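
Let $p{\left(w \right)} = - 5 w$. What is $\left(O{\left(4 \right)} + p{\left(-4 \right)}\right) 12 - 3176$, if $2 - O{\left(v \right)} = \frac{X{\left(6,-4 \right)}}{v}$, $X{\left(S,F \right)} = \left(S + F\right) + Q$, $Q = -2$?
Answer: $-2912$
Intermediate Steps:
$X{\left(S,F \right)} = -2 + F + S$ ($X{\left(S,F \right)} = \left(S + F\right) - 2 = \left(F + S\right) - 2 = -2 + F + S$)
$O{\left(v \right)} = 2$ ($O{\left(v \right)} = 2 - \frac{-2 - 4 + 6}{v} = 2 - \frac{0}{v} = 2 - 0 = 2 + 0 = 2$)
$\left(O{\left(4 \right)} + p{\left(-4 \right)}\right) 12 - 3176 = \left(2 - -20\right) 12 - 3176 = \left(2 + 20\right) 12 - 3176 = 22 \cdot 12 - 3176 = 264 - 3176 = -2912$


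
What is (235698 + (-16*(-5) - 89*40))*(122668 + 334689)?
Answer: 106206527826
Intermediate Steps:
(235698 + (-16*(-5) - 89*40))*(122668 + 334689) = (235698 + (80 - 3560))*457357 = (235698 - 3480)*457357 = 232218*457357 = 106206527826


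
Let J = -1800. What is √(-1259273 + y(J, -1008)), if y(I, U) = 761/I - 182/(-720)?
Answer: I*√125927317/10 ≈ 1122.2*I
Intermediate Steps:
y(I, U) = 91/360 + 761/I (y(I, U) = 761/I - 182*(-1/720) = 761/I + 91/360 = 91/360 + 761/I)
√(-1259273 + y(J, -1008)) = √(-1259273 + (91/360 + 761/(-1800))) = √(-1259273 + (91/360 + 761*(-1/1800))) = √(-1259273 + (91/360 - 761/1800)) = √(-1259273 - 17/100) = √(-125927317/100) = I*√125927317/10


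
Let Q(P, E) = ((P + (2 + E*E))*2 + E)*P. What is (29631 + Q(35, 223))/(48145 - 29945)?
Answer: 62876/325 ≈ 193.46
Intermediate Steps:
Q(P, E) = P*(4 + E + 2*P + 2*E²) (Q(P, E) = ((P + (2 + E²))*2 + E)*P = ((2 + P + E²)*2 + E)*P = ((4 + 2*P + 2*E²) + E)*P = (4 + E + 2*P + 2*E²)*P = P*(4 + E + 2*P + 2*E²))
(29631 + Q(35, 223))/(48145 - 29945) = (29631 + 35*(4 + 223 + 2*35 + 2*223²))/(48145 - 29945) = (29631 + 35*(4 + 223 + 70 + 2*49729))/18200 = (29631 + 35*(4 + 223 + 70 + 99458))*(1/18200) = (29631 + 35*99755)*(1/18200) = (29631 + 3491425)*(1/18200) = 3521056*(1/18200) = 62876/325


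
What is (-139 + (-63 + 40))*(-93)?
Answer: 15066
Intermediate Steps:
(-139 + (-63 + 40))*(-93) = (-139 - 23)*(-93) = -162*(-93) = 15066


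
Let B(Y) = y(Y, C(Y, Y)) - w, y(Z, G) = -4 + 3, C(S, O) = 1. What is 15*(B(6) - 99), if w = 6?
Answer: -1590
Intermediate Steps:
y(Z, G) = -1
B(Y) = -7 (B(Y) = -1 - 1*6 = -1 - 6 = -7)
15*(B(6) - 99) = 15*(-7 - 99) = 15*(-106) = -1590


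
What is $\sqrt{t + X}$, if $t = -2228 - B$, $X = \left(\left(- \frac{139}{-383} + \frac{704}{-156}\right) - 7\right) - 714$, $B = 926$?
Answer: $\frac{i \sqrt{865492529694}}{14937} \approx 62.283 i$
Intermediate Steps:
$X = - \frac{10831564}{14937}$ ($X = \left(\left(\left(-139\right) \left(- \frac{1}{383}\right) + 704 \left(- \frac{1}{156}\right)\right) - 7\right) - 714 = \left(\left(\frac{139}{383} - \frac{176}{39}\right) - 7\right) - 714 = \left(- \frac{61987}{14937} - 7\right) - 714 = - \frac{166546}{14937} - 714 = - \frac{10831564}{14937} \approx -725.15$)
$t = -3154$ ($t = -2228 - 926 = -3154$)
$\sqrt{t + X} = \sqrt{-3154 - \frac{10831564}{14937}} = \sqrt{- \frac{57942862}{14937}} = \frac{i \sqrt{865492529694}}{14937}$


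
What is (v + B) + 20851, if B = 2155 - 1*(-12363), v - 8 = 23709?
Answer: 59086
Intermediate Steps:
v = 23717 (v = 8 + 23709 = 23717)
B = 14518 (B = 2155 + 12363 = 14518)
(v + B) + 20851 = (23717 + 14518) + 20851 = 38235 + 20851 = 59086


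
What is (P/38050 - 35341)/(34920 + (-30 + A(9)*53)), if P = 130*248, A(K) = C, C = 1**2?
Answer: -134469281/132958115 ≈ -1.0114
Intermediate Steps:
C = 1
A(K) = 1
P = 32240
(P/38050 - 35341)/(34920 + (-30 + A(9)*53)) = (32240/38050 - 35341)/(34920 + (-30 + 1*53)) = (32240*(1/38050) - 35341)/(34920 + (-30 + 53)) = (3224/3805 - 35341)/(34920 + 23) = -134469281/3805/34943 = -134469281/3805*1/34943 = -134469281/132958115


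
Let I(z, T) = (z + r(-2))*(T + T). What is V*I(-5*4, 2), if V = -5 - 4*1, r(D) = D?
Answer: 792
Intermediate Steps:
V = -9 (V = -5 - 4 = -9)
I(z, T) = 2*T*(-2 + z) (I(z, T) = (z - 2)*(T + T) = (-2 + z)*(2*T) = 2*T*(-2 + z))
V*I(-5*4, 2) = -18*2*(-2 - 5*4) = -18*2*(-2 - 20) = -18*2*(-22) = -9*(-88) = 792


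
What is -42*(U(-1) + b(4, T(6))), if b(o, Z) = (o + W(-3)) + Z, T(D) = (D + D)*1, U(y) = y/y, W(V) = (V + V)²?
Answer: -2226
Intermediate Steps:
W(V) = 4*V² (W(V) = (2*V)² = 4*V²)
U(y) = 1
T(D) = 2*D (T(D) = (2*D)*1 = 2*D)
b(o, Z) = 36 + Z + o (b(o, Z) = (o + 4*(-3)²) + Z = (o + 4*9) + Z = (o + 36) + Z = (36 + o) + Z = 36 + Z + o)
-42*(U(-1) + b(4, T(6))) = -42*(1 + (36 + 2*6 + 4)) = -42*(1 + (36 + 12 + 4)) = -42*(1 + 52) = -42*53 = -2226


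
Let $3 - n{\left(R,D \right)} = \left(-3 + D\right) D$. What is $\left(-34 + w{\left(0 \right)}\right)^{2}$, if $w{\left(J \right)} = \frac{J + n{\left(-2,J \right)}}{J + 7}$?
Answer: $\frac{55225}{49} \approx 1127.0$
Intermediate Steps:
$n{\left(R,D \right)} = 3 - D \left(-3 + D\right)$ ($n{\left(R,D \right)} = 3 - \left(-3 + D\right) D = 3 - D \left(-3 + D\right)$)
$w{\left(J \right)} = \frac{3 - J^{2} + 4 J}{7 + J}$ ($w{\left(J \right)} = \frac{J + \left(3 - J^{2} + 3 J\right)}{J + 7} = \frac{3 - J^{2} + 4 J}{7 + J}$)
$\left(-34 + w{\left(0 \right)}\right)^{2} = \left(-34 + \frac{3 - 0^{2} + 4 \cdot 0}{7 + 0}\right)^{2} = \left(-34 + \frac{3 - 0 + 0}{7}\right)^{2} = \left(-34 + \frac{3 + 0 + 0}{7}\right)^{2} = \left(-34 + \frac{1}{7} \cdot 3\right)^{2} = \left(-34 + \frac{3}{7}\right)^{2} = \left(- \frac{235}{7}\right)^{2} = \frac{55225}{49}$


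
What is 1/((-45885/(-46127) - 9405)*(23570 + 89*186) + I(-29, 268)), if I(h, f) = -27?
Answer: -46127/17404931785629 ≈ -2.6502e-9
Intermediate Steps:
1/((-45885/(-46127) - 9405)*(23570 + 89*186) + I(-29, 268)) = 1/((-45885/(-46127) - 9405)*(23570 + 89*186) - 27) = 1/((-45885*(-1/46127) - 9405)*(23570 + 16554) - 27) = 1/((45885/46127 - 9405)*40124 - 27) = 1/(-433778550/46127*40124 - 27) = 1/(-17404930540200/46127 - 27) = 1/(-17404931785629/46127) = -46127/17404931785629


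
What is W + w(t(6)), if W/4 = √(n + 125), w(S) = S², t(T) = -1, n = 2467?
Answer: 1 + 144*√2 ≈ 204.65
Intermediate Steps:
W = 144*√2 (W = 4*√(2467 + 125) = 4*√2592 = 4*(36*√2) = 144*√2 ≈ 203.65)
W + w(t(6)) = 144*√2 + (-1)² = 144*√2 + 1 = 1 + 144*√2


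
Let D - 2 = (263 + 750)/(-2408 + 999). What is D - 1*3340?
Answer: -4704255/1409 ≈ -3338.7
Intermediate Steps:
D = 1805/1409 (D = 2 + (263 + 750)/(-2408 + 999) = 2 + 1013/(-1409) = 2 + 1013*(-1/1409) = 2 - 1013/1409 = 1805/1409 ≈ 1.2810)
D - 1*3340 = 1805/1409 - 1*3340 = 1805/1409 - 3340 = -4704255/1409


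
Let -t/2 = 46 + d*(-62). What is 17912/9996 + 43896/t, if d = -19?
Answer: -4745/294 ≈ -16.139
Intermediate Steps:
t = -2448 (t = -2*(46 - 19*(-62)) = -2*(46 + 1178) = -2*1224 = -2448)
17912/9996 + 43896/t = 17912/9996 + 43896/(-2448) = 17912*(1/9996) + 43896*(-1/2448) = 4478/2499 - 1829/102 = -4745/294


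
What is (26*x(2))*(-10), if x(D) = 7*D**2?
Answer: -7280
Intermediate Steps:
(26*x(2))*(-10) = (26*(7*2**2))*(-10) = (26*(7*4))*(-10) = (26*28)*(-10) = 728*(-10) = -7280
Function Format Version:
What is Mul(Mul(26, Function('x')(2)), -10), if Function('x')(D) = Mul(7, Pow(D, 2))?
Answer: -7280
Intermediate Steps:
Mul(Mul(26, Function('x')(2)), -10) = Mul(Mul(26, Mul(7, Pow(2, 2))), -10) = Mul(Mul(26, Mul(7, 4)), -10) = Mul(Mul(26, 28), -10) = Mul(728, -10) = -7280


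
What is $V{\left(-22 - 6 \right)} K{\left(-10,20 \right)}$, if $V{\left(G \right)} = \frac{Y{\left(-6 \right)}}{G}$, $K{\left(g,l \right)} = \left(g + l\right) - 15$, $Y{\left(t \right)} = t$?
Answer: $- \frac{15}{14} \approx -1.0714$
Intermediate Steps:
$K{\left(g,l \right)} = -15 + g + l$
$V{\left(G \right)} = - \frac{6}{G}$
$V{\left(-22 - 6 \right)} K{\left(-10,20 \right)} = - \frac{6}{-22 - 6} \left(-15 - 10 + 20\right) = - \frac{6}{-22 - 6} \left(-5\right) = - \frac{6}{-28} \left(-5\right) = \left(-6\right) \left(- \frac{1}{28}\right) \left(-5\right) = \frac{3}{14} \left(-5\right) = - \frac{15}{14}$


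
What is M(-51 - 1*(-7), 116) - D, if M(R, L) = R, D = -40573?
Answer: 40529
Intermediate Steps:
M(-51 - 1*(-7), 116) - D = (-51 - 1*(-7)) - 1*(-40573) = (-51 + 7) + 40573 = -44 + 40573 = 40529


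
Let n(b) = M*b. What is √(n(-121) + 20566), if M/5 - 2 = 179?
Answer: I*√88939 ≈ 298.23*I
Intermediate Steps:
M = 905 (M = 10 + 5*179 = 10 + 895 = 905)
n(b) = 905*b
√(n(-121) + 20566) = √(905*(-121) + 20566) = √(-109505 + 20566) = √(-88939) = I*√88939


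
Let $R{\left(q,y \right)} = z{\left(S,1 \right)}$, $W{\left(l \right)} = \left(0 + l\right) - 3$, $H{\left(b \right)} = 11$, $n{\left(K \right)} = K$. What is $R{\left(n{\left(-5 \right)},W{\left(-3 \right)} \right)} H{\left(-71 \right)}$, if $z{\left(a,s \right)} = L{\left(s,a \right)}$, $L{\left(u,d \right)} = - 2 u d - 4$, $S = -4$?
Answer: $44$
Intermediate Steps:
$L{\left(u,d \right)} = -4 - 2 d u$ ($L{\left(u,d \right)} = - 2 d u - 4 = -4 - 2 d u$)
$W{\left(l \right)} = -3 + l$ ($W{\left(l \right)} = l - 3 = -3 + l$)
$z{\left(a,s \right)} = -4 - 2 a s$
$R{\left(q,y \right)} = 4$ ($R{\left(q,y \right)} = -4 - \left(-8\right) 1 = -4 + 8 = 4$)
$R{\left(n{\left(-5 \right)},W{\left(-3 \right)} \right)} H{\left(-71 \right)} = 4 \cdot 11 = 44$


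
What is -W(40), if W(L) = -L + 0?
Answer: 40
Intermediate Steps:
W(L) = -L
-W(40) = -(-1)*40 = -1*(-40) = 40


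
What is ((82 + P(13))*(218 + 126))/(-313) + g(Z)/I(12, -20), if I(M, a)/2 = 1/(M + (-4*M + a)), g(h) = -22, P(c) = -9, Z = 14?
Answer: 167696/313 ≈ 535.77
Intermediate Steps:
I(M, a) = 2/(a - 3*M) (I(M, a) = 2/(M + (-4*M + a)) = 2/(M + (a - 4*M)) = 2/(a - 3*M))
((82 + P(13))*(218 + 126))/(-313) + g(Z)/I(12, -20) = ((82 - 9)*(218 + 126))/(-313) - 22/(2/(-20 - 3*12)) = (73*344)*(-1/313) - 22/(2/(-20 - 36)) = 25112*(-1/313) - 22/(2/(-56)) = -25112/313 - 22/(2*(-1/56)) = -25112/313 - 22/(-1/28) = -25112/313 - 22*(-28) = -25112/313 + 616 = 167696/313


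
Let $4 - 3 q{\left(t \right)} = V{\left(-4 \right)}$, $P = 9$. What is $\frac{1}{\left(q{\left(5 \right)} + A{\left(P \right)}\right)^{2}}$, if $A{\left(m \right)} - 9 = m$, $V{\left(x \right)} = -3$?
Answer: $\frac{9}{3721} \approx 0.0024187$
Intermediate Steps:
$A{\left(m \right)} = 9 + m$
$q{\left(t \right)} = \frac{7}{3}$ ($q{\left(t \right)} = \frac{4}{3} - -1 = \frac{4}{3} + 1 = \frac{7}{3}$)
$\frac{1}{\left(q{\left(5 \right)} + A{\left(P \right)}\right)^{2}} = \frac{1}{\left(\frac{7}{3} + \left(9 + 9\right)\right)^{2}} = \frac{1}{\left(\frac{7}{3} + 18\right)^{2}} = \frac{1}{\left(\frac{61}{3}\right)^{2}} = \frac{1}{\frac{3721}{9}} = \frac{9}{3721}$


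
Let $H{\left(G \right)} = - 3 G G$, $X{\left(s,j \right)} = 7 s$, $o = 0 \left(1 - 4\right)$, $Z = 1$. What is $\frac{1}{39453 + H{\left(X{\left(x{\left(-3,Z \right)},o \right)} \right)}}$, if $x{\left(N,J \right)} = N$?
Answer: $\frac{1}{38130} \approx 2.6226 \cdot 10^{-5}$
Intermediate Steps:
$o = 0$ ($o = 0 \left(-3\right) = 0$)
$H{\left(G \right)} = - 3 G^{2}$
$\frac{1}{39453 + H{\left(X{\left(x{\left(-3,Z \right)},o \right)} \right)}} = \frac{1}{39453 - 3 \left(7 \left(-3\right)\right)^{2}} = \frac{1}{39453 - 3 \left(-21\right)^{2}} = \frac{1}{39453 - 1323} = \frac{1}{38130}$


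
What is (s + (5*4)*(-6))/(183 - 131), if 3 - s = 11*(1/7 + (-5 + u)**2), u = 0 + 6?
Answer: -907/364 ≈ -2.4918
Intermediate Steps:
u = 6
s = -67/7 (s = 3 - 11*(1/7 + (-5 + 6)**2) = 3 - 11*(1/7 + 1**2) = 3 - 11*(1/7 + 1) = 3 - 11*8/7 = 3 - 1*88/7 = 3 - 88/7 = -67/7 ≈ -9.5714)
(s + (5*4)*(-6))/(183 - 131) = (-67/7 + (5*4)*(-6))/(183 - 131) = (-67/7 + 20*(-6))/52 = (-67/7 - 120)*(1/52) = -907/7*1/52 = -907/364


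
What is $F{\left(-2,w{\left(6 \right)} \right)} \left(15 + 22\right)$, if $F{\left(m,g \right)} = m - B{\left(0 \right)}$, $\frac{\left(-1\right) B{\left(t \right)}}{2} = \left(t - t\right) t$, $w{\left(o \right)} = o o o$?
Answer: $-74$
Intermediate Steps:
$w{\left(o \right)} = o^{3}$ ($w{\left(o \right)} = o^{2} o = o^{3}$)
$B{\left(t \right)} = 0$ ($B{\left(t \right)} = - 2 \left(t - t\right) t = - 2 \cdot 0 t = \left(-2\right) 0 = 0$)
$F{\left(m,g \right)} = m$ ($F{\left(m,g \right)} = m - 0 = m + 0 = m$)
$F{\left(-2,w{\left(6 \right)} \right)} \left(15 + 22\right) = - 2 \left(15 + 22\right) = \left(-2\right) 37 = -74$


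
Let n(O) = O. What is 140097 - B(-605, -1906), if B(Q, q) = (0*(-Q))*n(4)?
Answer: 140097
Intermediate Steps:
B(Q, q) = 0 (B(Q, q) = (0*(-Q))*4 = 0*4 = 0)
140097 - B(-605, -1906) = 140097 - 1*0 = 140097 + 0 = 140097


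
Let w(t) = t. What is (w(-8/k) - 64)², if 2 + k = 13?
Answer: 506944/121 ≈ 4189.6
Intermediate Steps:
k = 11 (k = -2 + 13 = 11)
(w(-8/k) - 64)² = (-8/11 - 64)² = (-712/11)² = 506944/121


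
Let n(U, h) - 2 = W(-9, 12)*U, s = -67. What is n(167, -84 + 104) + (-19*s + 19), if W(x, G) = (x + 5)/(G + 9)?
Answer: 26506/21 ≈ 1262.2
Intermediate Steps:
W(x, G) = (5 + x)/(9 + G)
n(U, h) = 2 - 4*U/21 (n(U, h) = 2 + ((5 - 9)/(9 + 12))*U = 2 + (-4/21)*U = 2 + ((1/21)*(-4))*U = 2 - 4*U/21)
n(167, -84 + 104) + (-19*s + 19) = (2 - 4/21*167) + (-19*(-67) + 19) = (2 - 668/21) + (1273 + 19) = -626/21 + 1292 = 26506/21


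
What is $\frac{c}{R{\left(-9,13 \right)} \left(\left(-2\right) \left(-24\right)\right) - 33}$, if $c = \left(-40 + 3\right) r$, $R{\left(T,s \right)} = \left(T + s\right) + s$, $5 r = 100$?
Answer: $- \frac{740}{783} \approx -0.94508$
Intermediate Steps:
$r = 20$ ($r = \frac{1}{5} \cdot 100 = 20$)
$R{\left(T,s \right)} = T + 2 s$
$c = -740$ ($c = \left(-40 + 3\right) 20 = \left(-37\right) 20 = -740$)
$\frac{c}{R{\left(-9,13 \right)} \left(\left(-2\right) \left(-24\right)\right) - 33} = - \frac{740}{\left(-9 + 2 \cdot 13\right) \left(\left(-2\right) \left(-24\right)\right) - 33} = - \frac{740}{\left(-9 + 26\right) 48 - 33} = - \frac{740}{17 \cdot 48 - 33} = - \frac{740}{816 - 33} = - \frac{740}{783}$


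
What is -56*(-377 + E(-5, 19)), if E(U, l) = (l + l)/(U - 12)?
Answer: 361032/17 ≈ 21237.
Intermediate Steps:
E(U, l) = 2*l/(-12 + U) (E(U, l) = (2*l)/(-12 + U) = 2*l/(-12 + U))
-56*(-377 + E(-5, 19)) = -56*(-377 + 2*19/(-12 - 5)) = -56*(-377 + 2*19/(-17)) = -56*(-377 + 2*19*(-1/17)) = -56*(-377 - 38/17) = -56*(-6447/17) = 361032/17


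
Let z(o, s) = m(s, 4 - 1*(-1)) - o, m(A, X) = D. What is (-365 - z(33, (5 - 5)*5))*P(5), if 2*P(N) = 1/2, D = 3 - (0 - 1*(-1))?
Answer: -167/2 ≈ -83.500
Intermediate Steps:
D = 2 (D = 3 - (0 + 1) = 3 - 1*1 = 3 - 1 = 2)
m(A, X) = 2
P(N) = ¼ (P(N) = (½)/2 = (½)*(½) = ¼)
z(o, s) = 2 - o
(-365 - z(33, (5 - 5)*5))*P(5) = (-365 - (2 - 1*33))*(¼) = (-365 - (2 - 33))*(¼) = (-365 - 1*(-31))*(¼) = (-365 + 31)*(¼) = -334*¼ = -167/2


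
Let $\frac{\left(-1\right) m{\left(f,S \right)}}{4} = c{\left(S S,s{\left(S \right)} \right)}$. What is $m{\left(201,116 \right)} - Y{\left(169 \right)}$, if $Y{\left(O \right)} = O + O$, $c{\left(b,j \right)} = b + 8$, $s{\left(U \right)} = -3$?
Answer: $-54194$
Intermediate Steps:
$c{\left(b,j \right)} = 8 + b$
$m{\left(f,S \right)} = -32 - 4 S^{2}$ ($m{\left(f,S \right)} = - 4 \left(8 + S S\right) = - 4 \left(8 + S^{2}\right) = -32 - 4 S^{2}$)
$Y{\left(O \right)} = 2 O$
$m{\left(201,116 \right)} - Y{\left(169 \right)} = \left(-32 - 4 \cdot 116^{2}\right) - 2 \cdot 169 = \left(-32 - 53824\right) - 338 = -53856 - 338 = -54194$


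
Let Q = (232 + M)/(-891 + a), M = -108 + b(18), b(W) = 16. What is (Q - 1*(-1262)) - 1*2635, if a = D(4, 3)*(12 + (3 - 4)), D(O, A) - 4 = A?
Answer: -558881/407 ≈ -1373.2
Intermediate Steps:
D(O, A) = 4 + A
a = 77 (a = (4 + 3)*(12 + (3 - 4)) = 7*(12 - 1) = 7*11 = 77)
M = -92 (M = -108 + 16 = -92)
Q = -70/407 (Q = (232 - 92)/(-891 + 77) = 140/(-814) = 140*(-1/814) = -70/407 ≈ -0.17199)
(Q - 1*(-1262)) - 1*2635 = (-70/407 - 1*(-1262)) - 1*2635 = (-70/407 + 1262) - 2635 = 513564/407 - 2635 = -558881/407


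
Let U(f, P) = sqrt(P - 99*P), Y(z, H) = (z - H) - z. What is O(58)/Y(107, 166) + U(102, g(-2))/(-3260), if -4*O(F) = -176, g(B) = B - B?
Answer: -22/83 ≈ -0.26506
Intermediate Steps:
g(B) = 0
Y(z, H) = -H
O(F) = 44 (O(F) = -1/4*(-176) = 44)
U(f, P) = 7*sqrt(2)*sqrt(-P) (U(f, P) = sqrt(-98*P) = 7*sqrt(2)*sqrt(-P))
O(58)/Y(107, 166) + U(102, g(-2))/(-3260) = 44/((-1*166)) + (7*sqrt(2)*sqrt(-1*0))/(-3260) = 44/(-166) + (7*sqrt(2)*sqrt(0))*(-1/3260) = 44*(-1/166) + (7*sqrt(2)*0)*(-1/3260) = -22/83 + 0*(-1/3260) = -22/83 + 0 = -22/83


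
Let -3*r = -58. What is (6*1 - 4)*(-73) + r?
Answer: -380/3 ≈ -126.67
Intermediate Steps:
r = 58/3 (r = -⅓*(-58) = 58/3 ≈ 19.333)
(6*1 - 4)*(-73) + r = (6*1 - 4)*(-73) + 58/3 = (6 - 4)*(-73) + 58/3 = 2*(-73) + 58/3 = -146 + 58/3 = -380/3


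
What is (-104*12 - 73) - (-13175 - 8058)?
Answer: 19912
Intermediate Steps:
(-104*12 - 73) - (-13175 - 8058) = (-1248 - 73) - 1*(-21233) = -1321 + 21233 = 19912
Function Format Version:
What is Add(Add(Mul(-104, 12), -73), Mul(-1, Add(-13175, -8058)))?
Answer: 19912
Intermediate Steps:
Add(Add(Mul(-104, 12), -73), Mul(-1, Add(-13175, -8058))) = Add(Add(-1248, -73), Mul(-1, -21233)) = Add(-1321, 21233) = 19912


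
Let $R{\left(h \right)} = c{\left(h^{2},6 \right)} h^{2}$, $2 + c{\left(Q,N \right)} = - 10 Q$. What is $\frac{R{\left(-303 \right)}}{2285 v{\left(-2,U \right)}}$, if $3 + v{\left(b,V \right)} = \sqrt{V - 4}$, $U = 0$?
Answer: $\frac{252867325284}{29705} + \frac{168578216856 i}{29705} \approx 8.5126 \cdot 10^{6} + 5.6751 \cdot 10^{6} i$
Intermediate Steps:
$c{\left(Q,N \right)} = -2 - 10 Q$
$R{\left(h \right)} = h^{2} \left(-2 - 10 h^{2}\right)$ ($R{\left(h \right)} = \left(-2 - 10 h^{2}\right) h^{2} = h^{2} \left(-2 - 10 h^{2}\right)$)
$v{\left(b,V \right)} = -3 + \sqrt{-4 + V}$ ($v{\left(b,V \right)} = -3 + \sqrt{V - 4} = -3 + \sqrt{-4 + V}$)
$\frac{R{\left(-303 \right)}}{2285 v{\left(-2,U \right)}} = \frac{\left(-303\right)^{2} \left(-2 - 10 \left(-303\right)^{2}\right)}{2285 \left(-3 + \sqrt{-4 + 0}\right)} = \frac{91809 \left(-2 - 918090\right)}{2285 \left(-3 + \sqrt{-4}\right)} = \frac{91809 \left(-2 - 918090\right)}{2285 \left(-3 + 2 i\right)} = \frac{91809 \left(-918092\right)}{-6855 + 4570 i} = - 84289108428 \frac{-6855 - 4570 i}{67875925} = - \frac{84289108428 \left(-6855 - 4570 i\right)}{67875925}$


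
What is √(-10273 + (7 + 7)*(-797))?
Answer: I*√21431 ≈ 146.39*I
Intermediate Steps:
√(-10273 + (7 + 7)*(-797)) = √(-10273 + 14*(-797)) = √(-10273 - 11158) = √(-21431) = I*√21431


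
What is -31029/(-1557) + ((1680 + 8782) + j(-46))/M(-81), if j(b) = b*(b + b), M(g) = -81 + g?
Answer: -330590/4671 ≈ -70.775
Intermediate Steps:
j(b) = 2*b² (j(b) = b*(2*b) = 2*b²)
-31029/(-1557) + ((1680 + 8782) + j(-46))/M(-81) = -31029/(-1557) + ((1680 + 8782) + 2*(-46)²)/(-81 - 81) = -31029*(-1/1557) + (10462 + 2*2116)/(-162) = 10343/519 + (10462 + 4232)*(-1/162) = 10343/519 + 14694*(-1/162) = 10343/519 - 2449/27 = -330590/4671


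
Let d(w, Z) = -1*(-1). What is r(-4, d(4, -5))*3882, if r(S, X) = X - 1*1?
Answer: 0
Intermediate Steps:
d(w, Z) = 1
r(S, X) = -1 + X (r(S, X) = X - 1 = -1 + X)
r(-4, d(4, -5))*3882 = (-1 + 1)*3882 = 0*3882 = 0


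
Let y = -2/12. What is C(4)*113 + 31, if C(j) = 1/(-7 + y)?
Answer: 655/43 ≈ 15.233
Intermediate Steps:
y = -⅙ (y = -2*1/12 = -⅙ ≈ -0.16667)
C(j) = -6/43 (C(j) = 1/(-7 - ⅙) = 1/(-43/6) = -6/43)
C(4)*113 + 31 = -6/43*113 + 31 = -678/43 + 31 = 655/43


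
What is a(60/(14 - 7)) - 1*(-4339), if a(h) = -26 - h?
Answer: 30131/7 ≈ 4304.4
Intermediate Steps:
a(60/(14 - 7)) - 1*(-4339) = (-26 - 60/(14 - 7)) - 1*(-4339) = (-26 - 60/7) + 4339 = -242/7 + 4339 = 30131/7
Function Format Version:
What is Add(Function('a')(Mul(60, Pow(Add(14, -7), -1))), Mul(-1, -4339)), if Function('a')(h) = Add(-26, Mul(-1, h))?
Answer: Rational(30131, 7) ≈ 4304.4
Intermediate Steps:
Add(Function('a')(Mul(60, Pow(Add(14, -7), -1))), Mul(-1, -4339)) = Add(Add(-26, Mul(-1, Mul(60, Pow(Add(14, -7), -1)))), Mul(-1, -4339)) = Add(Add(-26, Mul(-1, Mul(60, Pow(7, -1)))), 4339) = Add(Add(-26, Mul(-1, Mul(60, Rational(1, 7)))), 4339) = Add(Add(-26, Mul(-1, Rational(60, 7))), 4339) = Add(Add(-26, Rational(-60, 7)), 4339) = Add(Rational(-242, 7), 4339) = Rational(30131, 7)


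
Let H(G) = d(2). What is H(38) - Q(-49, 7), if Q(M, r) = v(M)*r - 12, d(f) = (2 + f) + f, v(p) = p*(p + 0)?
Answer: -16789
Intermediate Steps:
v(p) = p² (v(p) = p*p = p²)
d(f) = 2 + 2*f
Q(M, r) = -12 + r*M² (Q(M, r) = M²*r - 12 = r*M² - 12 = -12 + r*M²)
H(G) = 6 (H(G) = 2 + 2*2 = 2 + 4 = 6)
H(38) - Q(-49, 7) = 6 - (-12 + 7*(-49)²) = 6 - (-12 + 7*2401) = 6 - (-12 + 16807) = 6 - 1*16795 = 6 - 16795 = -16789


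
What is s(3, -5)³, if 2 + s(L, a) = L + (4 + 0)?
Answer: 125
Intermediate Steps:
s(L, a) = 2 + L (s(L, a) = -2 + (L + (4 + 0)) = -2 + (L + 4) = -2 + (4 + L) = 2 + L)
s(3, -5)³ = (2 + 3)³ = 5³ = 125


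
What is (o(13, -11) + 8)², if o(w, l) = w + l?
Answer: 100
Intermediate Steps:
o(w, l) = l + w
(o(13, -11) + 8)² = ((-11 + 13) + 8)² = (2 + 8)² = 10² = 100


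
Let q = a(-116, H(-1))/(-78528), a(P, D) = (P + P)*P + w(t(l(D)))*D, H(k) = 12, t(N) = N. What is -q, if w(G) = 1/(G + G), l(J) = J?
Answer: 53825/157056 ≈ 0.34271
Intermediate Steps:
w(G) = 1/(2*G)
a(P, D) = ½ + 2*P² (a(P, D) = (P + P)*P + (1/(2*D))*D = (2*P)*P + ½ = 2*P² + ½ = ½ + 2*P²)
q = -53825/157056 (q = (½ + 2*(-116)²)/(-78528) = (½ + 2*13456)*(-1/78528) = (½ + 26912)*(-1/78528) = (53825/2)*(-1/78528) = -53825/157056 ≈ -0.34271)
-q = -1*(-53825/157056) = 53825/157056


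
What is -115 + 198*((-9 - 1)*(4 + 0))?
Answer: -8035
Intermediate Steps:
-115 + 198*((-9 - 1)*(4 + 0)) = -115 + 198*(-10*4) = -115 + 198*(-40) = -115 - 7920 = -8035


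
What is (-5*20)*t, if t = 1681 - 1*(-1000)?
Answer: -268100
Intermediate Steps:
t = 2681 (t = 1681 + 1000 = 2681)
(-5*20)*t = -5*20*2681 = -100*2681 = -268100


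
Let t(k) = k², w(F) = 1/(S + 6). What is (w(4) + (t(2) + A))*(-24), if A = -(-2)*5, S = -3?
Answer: -344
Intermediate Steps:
w(F) = ⅓ (w(F) = 1/(-3 + 6) = 1/3 = ⅓)
A = 10 (A = -2*(-5) = 10)
(w(4) + (t(2) + A))*(-24) = (⅓ + (2² + 10))*(-24) = (⅓ + (4 + 10))*(-24) = (⅓ + 14)*(-24) = (43/3)*(-24) = -344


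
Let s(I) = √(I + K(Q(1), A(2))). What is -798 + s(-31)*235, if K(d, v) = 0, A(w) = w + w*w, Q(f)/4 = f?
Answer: -798 + 235*I*√31 ≈ -798.0 + 1308.4*I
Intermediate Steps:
Q(f) = 4*f
A(w) = w + w²
s(I) = √I (s(I) = √(I + 0) = √I)
-798 + s(-31)*235 = -798 + √(-31)*235 = -798 + (I*√31)*235 = -798 + 235*I*√31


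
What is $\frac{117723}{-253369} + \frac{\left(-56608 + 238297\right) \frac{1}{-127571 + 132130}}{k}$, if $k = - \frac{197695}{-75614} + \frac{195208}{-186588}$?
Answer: $\frac{159401948947951299969}{6389792155144941227} \approx 24.946$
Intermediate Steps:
$k = \frac{5531764237}{3527166258}$ ($k = \left(-197695\right) \left(- \frac{1}{75614}\right) + 195208 \left(- \frac{1}{186588}\right) = \frac{197695}{75614} - \frac{48802}{46647} = \frac{5531764237}{3527166258} \approx 1.5683$)
$\frac{117723}{-253369} + \frac{\left(-56608 + 238297\right) \frac{1}{-127571 + 132130}}{k} = \frac{117723}{-253369} + \frac{\left(-56608 + 238297\right) \frac{1}{-127571 + 132130}}{\frac{5531764237}{3527166258}} = 117723 \left(- \frac{1}{253369}\right) + \frac{181689}{4559} \cdot \frac{3527166258}{5531764237} = - \frac{117723}{253369} + 181689 \cdot \frac{1}{4559} \cdot \frac{3527166258}{5531764237} = - \frac{117723}{253369} + \frac{181689}{4559} \cdot \frac{3527166258}{5531764237} = - \frac{117723}{253369} + \frac{640847310249762}{25219313156483} = \frac{159401948947951299969}{6389792155144941227}$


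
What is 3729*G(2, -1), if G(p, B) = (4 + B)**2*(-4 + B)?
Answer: -167805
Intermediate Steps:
3729*G(2, -1) = 3729*((4 - 1)**2*(-4 - 1)) = 3729*(3**2*(-5)) = 3729*(9*(-5)) = 3729*(-45) = -167805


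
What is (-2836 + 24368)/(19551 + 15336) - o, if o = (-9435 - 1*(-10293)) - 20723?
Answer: 693051787/34887 ≈ 19866.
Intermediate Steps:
o = -19865 (o = (-9435 + 10293) - 20723 = 858 - 20723 = -19865)
(-2836 + 24368)/(19551 + 15336) - o = (-2836 + 24368)/(19551 + 15336) - 1*(-19865) = 21532/34887 + 19865 = 693051787/34887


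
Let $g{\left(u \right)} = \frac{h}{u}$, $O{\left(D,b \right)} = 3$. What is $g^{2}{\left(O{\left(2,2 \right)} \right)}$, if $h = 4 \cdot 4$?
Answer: $\frac{256}{9} \approx 28.444$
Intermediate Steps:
$h = 16$
$g{\left(u \right)} = \frac{16}{u}$
$g^{2}{\left(O{\left(2,2 \right)} \right)} = \left(\frac{16}{3}\right)^{2} = \frac{256}{9}$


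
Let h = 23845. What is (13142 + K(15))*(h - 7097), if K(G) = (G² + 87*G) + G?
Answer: 245977876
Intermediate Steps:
K(G) = G² + 88*G
(13142 + K(15))*(h - 7097) = (13142 + 15*(88 + 15))*(23845 - 7097) = (13142 + 15*103)*16748 = (13142 + 1545)*16748 = 14687*16748 = 245977876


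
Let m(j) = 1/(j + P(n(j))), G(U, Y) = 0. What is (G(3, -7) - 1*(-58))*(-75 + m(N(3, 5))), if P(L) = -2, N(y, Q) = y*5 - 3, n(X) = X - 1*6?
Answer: -21721/5 ≈ -4344.2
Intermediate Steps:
n(X) = -6 + X (n(X) = X - 6 = -6 + X)
N(y, Q) = -3 + 5*y (N(y, Q) = 5*y - 3 = -3 + 5*y)
m(j) = 1/(-2 + j) (m(j) = 1/(j - 2) = 1/(-2 + j))
(G(3, -7) - 1*(-58))*(-75 + m(N(3, 5))) = (0 - 1*(-58))*(-75 + 1/(-2 + (-3 + 5*3))) = (0 + 58)*(-75 + 1/(-2 + (-3 + 15))) = 58*(-75 + 1/(-2 + 12)) = 58*(-75 + 1/10) = 58*(-75 + ⅒) = 58*(-749/10) = -21721/5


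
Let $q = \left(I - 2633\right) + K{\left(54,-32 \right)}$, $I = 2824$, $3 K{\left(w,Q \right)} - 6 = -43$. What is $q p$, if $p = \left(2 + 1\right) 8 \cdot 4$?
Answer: $17152$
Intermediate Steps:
$K{\left(w,Q \right)} = - \frac{37}{3}$ ($K{\left(w,Q \right)} = 2 + \frac{1}{3} \left(-43\right) = 2 - \frac{43}{3} = - \frac{37}{3}$)
$p = 96$ ($p = 3 \cdot 8 \cdot 4 = 24 \cdot 4 = 96$)
$q = \frac{536}{3}$ ($q = \left(2824 - 2633\right) - \frac{37}{3} = 191 - \frac{37}{3} = \frac{536}{3} \approx 178.67$)
$q p = \frac{536}{3} \cdot 96 = 17152$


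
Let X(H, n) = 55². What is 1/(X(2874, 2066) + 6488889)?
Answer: 1/6491914 ≈ 1.5404e-7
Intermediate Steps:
X(H, n) = 3025
1/(X(2874, 2066) + 6488889) = 1/(3025 + 6488889) = 1/6491914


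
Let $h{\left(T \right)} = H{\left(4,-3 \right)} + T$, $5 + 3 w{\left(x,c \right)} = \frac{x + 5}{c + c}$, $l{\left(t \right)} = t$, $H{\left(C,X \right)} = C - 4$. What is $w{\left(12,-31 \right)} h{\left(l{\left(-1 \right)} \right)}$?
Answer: $\frac{109}{62} \approx 1.7581$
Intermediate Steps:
$H{\left(C,X \right)} = -4 + C$ ($H{\left(C,X \right)} = C - 4 = -4 + C$)
$w{\left(x,c \right)} = - \frac{5}{3} + \frac{5 + x}{6 c}$ ($w{\left(x,c \right)} = - \frac{5}{3} + \frac{\left(x + 5\right) \frac{1}{c + c}}{3} = - \frac{5}{3} + \frac{\left(5 + x\right) \frac{1}{2 c}}{3} = - \frac{5}{3} + \frac{\frac{1}{2} \frac{1}{c} \left(5 + x\right)}{3} = - \frac{5}{3} + \frac{5 + x}{6 c}$)
$h{\left(T \right)} = T$ ($h{\left(T \right)} = \left(-4 + 4\right) + T = 0 + T = T$)
$w{\left(12,-31 \right)} h{\left(l{\left(-1 \right)} \right)} = \frac{5 + 12 - -310}{6 \left(-31\right)} \left(-1\right) = \frac{1}{6} \left(- \frac{1}{31}\right) \left(5 + 12 + 310\right) \left(-1\right) = \frac{1}{6} \left(- \frac{1}{31}\right) 327 \left(-1\right) = \left(- \frac{109}{62}\right) \left(-1\right) = \frac{109}{62}$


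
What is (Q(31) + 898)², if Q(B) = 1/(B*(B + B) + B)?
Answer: 3075796902025/3814209 ≈ 8.0641e+5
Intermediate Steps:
Q(B) = 1/(B + 2*B²) (Q(B) = 1/(B*(2*B) + B) = 1/(2*B² + B) = 1/(B + 2*B²))
(Q(31) + 898)² = (1/(31*(1 + 2*31)) + 898)² = (1/(31*(1 + 62)) + 898)² = ((1/31)/63 + 898)² = ((1/31)*(1/63) + 898)² = (1/1953 + 898)² = (1753795/1953)² = 3075796902025/3814209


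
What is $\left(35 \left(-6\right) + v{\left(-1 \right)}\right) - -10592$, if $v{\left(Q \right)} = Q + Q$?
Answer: $10380$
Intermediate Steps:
$v{\left(Q \right)} = 2 Q$
$\left(35 \left(-6\right) + v{\left(-1 \right)}\right) - -10592 = \left(35 \left(-6\right) + 2 \left(-1\right)\right) - -10592 = \left(-210 - 2\right) + 10592 = -212 + 10592 = 10380$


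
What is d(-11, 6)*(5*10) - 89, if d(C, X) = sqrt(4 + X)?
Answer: -89 + 50*sqrt(10) ≈ 69.114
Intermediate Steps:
d(-11, 6)*(5*10) - 89 = sqrt(4 + 6)*(5*10) - 89 = sqrt(10)*50 - 89 = 50*sqrt(10) - 89 = -89 + 50*sqrt(10)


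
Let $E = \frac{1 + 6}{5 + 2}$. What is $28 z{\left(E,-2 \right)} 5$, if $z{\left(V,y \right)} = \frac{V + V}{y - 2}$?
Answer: $-70$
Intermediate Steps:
$E = 1$ ($E = \frac{7}{7} = 7 \cdot \frac{1}{7} = 1$)
$z{\left(V,y \right)} = \frac{2 V}{-2 + y}$
$28 z{\left(E,-2 \right)} 5 = 28 \cdot 2 \cdot 1 \frac{1}{-2 - 2} \cdot 5 = 28 \cdot 2 \cdot 1 \frac{1}{-4} \cdot 5 = 28 \cdot 2 \cdot 1 \left(- \frac{1}{4}\right) 5 = 28 \left(- \frac{1}{2}\right) 5 = \left(-14\right) 5 = -70$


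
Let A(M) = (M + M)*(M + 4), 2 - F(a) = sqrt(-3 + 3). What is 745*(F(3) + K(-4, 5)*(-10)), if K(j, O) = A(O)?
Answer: -669010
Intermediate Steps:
F(a) = 2 (F(a) = 2 - sqrt(-3 + 3) = 2 - sqrt(0) = 2 - 1*0 = 2 + 0 = 2)
A(M) = 2*M*(4 + M) (A(M) = (2*M)*(4 + M) = 2*M*(4 + M))
K(j, O) = 2*O*(4 + O)
745*(F(3) + K(-4, 5)*(-10)) = 745*(2 + (2*5*(4 + 5))*(-10)) = 745*(2 + (2*5*9)*(-10)) = 745*(2 + 90*(-10)) = 745*(2 - 900) = 745*(-898) = -669010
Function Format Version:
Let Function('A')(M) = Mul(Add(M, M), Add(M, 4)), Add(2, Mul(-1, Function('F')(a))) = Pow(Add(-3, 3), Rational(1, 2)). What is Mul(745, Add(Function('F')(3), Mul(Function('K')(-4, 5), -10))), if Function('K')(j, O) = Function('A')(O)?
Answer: -669010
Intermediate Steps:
Function('F')(a) = 2 (Function('F')(a) = Add(2, Mul(-1, Pow(Add(-3, 3), Rational(1, 2)))) = Add(2, Mul(-1, Pow(0, Rational(1, 2)))) = Add(2, Mul(-1, 0)) = Add(2, 0) = 2)
Function('A')(M) = Mul(2, M, Add(4, M)) (Function('A')(M) = Mul(Mul(2, M), Add(4, M)) = Mul(2, M, Add(4, M)))
Function('K')(j, O) = Mul(2, O, Add(4, O))
Mul(745, Add(Function('F')(3), Mul(Function('K')(-4, 5), -10))) = Mul(745, Add(2, Mul(Mul(2, 5, Add(4, 5)), -10))) = Mul(745, Add(2, Mul(Mul(2, 5, 9), -10))) = Mul(745, Add(2, Mul(90, -10))) = Mul(745, Add(2, -900)) = Mul(745, -898) = -669010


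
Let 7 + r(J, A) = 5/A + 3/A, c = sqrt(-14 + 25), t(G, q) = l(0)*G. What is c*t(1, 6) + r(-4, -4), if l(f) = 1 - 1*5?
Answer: -9 - 4*sqrt(11) ≈ -22.267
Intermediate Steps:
l(f) = -4 (l(f) = 1 - 5 = -4)
t(G, q) = -4*G
c = sqrt(11) ≈ 3.3166
r(J, A) = -7 + 8/A (r(J, A) = -7 + (5/A + 3/A) = -7 + 8/A)
c*t(1, 6) + r(-4, -4) = sqrt(11)*(-4*1) + (-7 + 8/(-4)) = sqrt(11)*(-4) + (-7 + 8*(-1/4)) = -4*sqrt(11) + (-7 - 2) = -4*sqrt(11) - 9 = -9 - 4*sqrt(11)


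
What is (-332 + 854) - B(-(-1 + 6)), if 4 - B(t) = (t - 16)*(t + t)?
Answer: 728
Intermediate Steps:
B(t) = 4 - 2*t*(-16 + t) (B(t) = 4 - (t - 16)*(t + t) = 4 - (-16 + t)*2*t = 4 - 2*t*(-16 + t))
(-332 + 854) - B(-(-1 + 6)) = (-332 + 854) - (4 - 2*(-1 + 6)² + 32*(-(-1 + 6))) = 522 - (4 - 2*(-1*5)² + 32*(-1*5)) = 522 - (4 - 2*(-5)² + 32*(-5)) = 522 - (4 - 2*25 - 160) = 522 - (4 - 50 - 160) = 522 - 1*(-206) = 522 + 206 = 728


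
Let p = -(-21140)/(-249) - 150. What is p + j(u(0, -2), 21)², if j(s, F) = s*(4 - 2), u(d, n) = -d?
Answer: -58490/249 ≈ -234.90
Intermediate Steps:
j(s, F) = 2*s (j(s, F) = s*2 = 2*s)
p = -58490/249 (p = -(-21140)*(-1)/249 - 150 = -151*140/249 - 150 = -21140/249 - 150 = -58490/249 ≈ -234.90)
p + j(u(0, -2), 21)² = -58490/249 + (2*(-1*0))² = -58490/249 + (2*0)² = -58490/249 + 0² = -58490/249 + 0 = -58490/249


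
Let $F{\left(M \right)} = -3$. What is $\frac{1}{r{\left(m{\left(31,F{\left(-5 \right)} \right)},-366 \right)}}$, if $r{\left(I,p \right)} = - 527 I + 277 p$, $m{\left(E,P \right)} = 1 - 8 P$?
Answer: $- \frac{1}{114557} \approx -8.7293 \cdot 10^{-6}$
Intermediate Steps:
$m{\left(E,P \right)} = 1 - 8 P$
$\frac{1}{r{\left(m{\left(31,F{\left(-5 \right)} \right)},-366 \right)}} = \frac{1}{- 527 \left(1 - -24\right) + 277 \left(-366\right)} = \frac{1}{- 527 \left(1 + 24\right) - 101382} = \frac{1}{\left(-527\right) 25 - 101382} = \frac{1}{-13175 - 101382} = \frac{1}{-114557} = - \frac{1}{114557}$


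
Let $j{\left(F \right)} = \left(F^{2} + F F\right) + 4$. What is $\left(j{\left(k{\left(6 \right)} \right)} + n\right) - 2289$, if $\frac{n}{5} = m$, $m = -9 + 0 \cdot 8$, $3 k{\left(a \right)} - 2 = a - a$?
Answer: $- \frac{20962}{9} \approx -2329.1$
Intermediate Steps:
$k{\left(a \right)} = \frac{2}{3}$ ($k{\left(a \right)} = \frac{2}{3} + \frac{a - a}{3} = \frac{2}{3} + \frac{1}{3} \cdot 0 = \frac{2}{3} + 0 = \frac{2}{3}$)
$m = -9$ ($m = -9 + 0 = -9$)
$j{\left(F \right)} = 4 + 2 F^{2}$ ($j{\left(F \right)} = \left(F^{2} + F^{2}\right) + 4 = 2 F^{2} + 4 = 4 + 2 F^{2}$)
$n = -45$ ($n = 5 \left(-9\right) = -45$)
$\left(j{\left(k{\left(6 \right)} \right)} + n\right) - 2289 = \left(\left(4 + 2 \left(\frac{2}{3}\right)^{2}\right) - 45\right) - 2289 = \left(\left(4 + 2 \cdot \frac{4}{9}\right) - 45\right) - 2289 = \left(\left(4 + \frac{8}{9}\right) - 45\right) - 2289 = \left(\frac{44}{9} - 45\right) - 2289 = - \frac{361}{9} - 2289 = - \frac{20962}{9}$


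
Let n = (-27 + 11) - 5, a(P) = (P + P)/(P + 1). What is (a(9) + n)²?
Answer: 9216/25 ≈ 368.64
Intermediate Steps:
a(P) = 2*P/(1 + P) (a(P) = (2*P)/(1 + P) = 2*P/(1 + P))
n = -21 (n = -16 - 5 = -21)
(a(9) + n)² = (2*9/(1 + 9) - 21)² = (2*9/10 - 21)² = (2*9*(⅒) - 21)² = (9/5 - 21)² = (-96/5)² = 9216/25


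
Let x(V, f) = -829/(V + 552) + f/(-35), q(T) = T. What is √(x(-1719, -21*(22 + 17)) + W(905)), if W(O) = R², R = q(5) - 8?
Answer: √1127316165/5835 ≈ 5.7542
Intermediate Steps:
R = -3 (R = 5 - 8 = -3)
W(O) = 9 (W(O) = (-3)² = 9)
x(V, f) = -829/(552 + V) - f/35 (x(V, f) = -829/(552 + V) + f*(-1/35) = -829/(552 + V) - f/35)
√(x(-1719, -21*(22 + 17)) + W(905)) = √((-29015 - (-11592)*(22 + 17) - 1*(-1719)*(-21*(22 + 17)))/(35*(552 - 1719)) + 9) = √((1/35)*(-29015 - (-11592)*39 - 1*(-1719)*(-21*39))/(-1167) + 9) = √((1/35)*(-1/1167)*(-29015 - 552*(-819) - 1*(-1719)*(-819)) + 9) = √((1/35)*(-1/1167)*(-29015 + 452088 - 1407861) + 9) = √((1/35)*(-1/1167)*(-984788) + 9) = √(140684/5835 + 9) = √(193199/5835) = √1127316165/5835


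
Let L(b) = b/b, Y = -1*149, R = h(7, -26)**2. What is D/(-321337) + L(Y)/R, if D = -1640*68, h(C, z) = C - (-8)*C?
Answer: 442944217/1275386553 ≈ 0.34730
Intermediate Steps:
h(C, z) = 9*C (h(C, z) = C + 8*C = 9*C)
R = 3969 (R = (9*7)**2 = 63**2 = 3969)
Y = -149
L(b) = 1
D = -111520
D/(-321337) + L(Y)/R = -111520/(-321337) + 1/3969 = -111520*(-1/321337) + 1*(1/3969) = 111520/321337 + 1/3969 = 442944217/1275386553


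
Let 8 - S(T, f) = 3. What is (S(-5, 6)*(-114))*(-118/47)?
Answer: 67260/47 ≈ 1431.1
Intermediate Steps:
S(T, f) = 5 (S(T, f) = 8 - 1*3 = 8 - 3 = 5)
(S(-5, 6)*(-114))*(-118/47) = (5*(-114))*(-118/47) = -(-67260)/47 = -570*(-118/47) = 67260/47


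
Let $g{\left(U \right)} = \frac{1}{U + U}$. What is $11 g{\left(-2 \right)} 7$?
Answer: $- \frac{77}{4} \approx -19.25$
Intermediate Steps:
$g{\left(U \right)} = \frac{1}{2 U}$
$11 g{\left(-2 \right)} 7 = 11 \frac{1}{2 \left(-2\right)} 7 = 11 \cdot \frac{1}{2} \left(- \frac{1}{2}\right) 7 = 11 \left(- \frac{1}{4}\right) 7 = \left(- \frac{11}{4}\right) 7 = - \frac{77}{4}$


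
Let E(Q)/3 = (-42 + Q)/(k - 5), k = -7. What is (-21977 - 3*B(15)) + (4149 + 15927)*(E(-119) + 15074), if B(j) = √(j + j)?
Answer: 303411706 - 3*√30 ≈ 3.0341e+8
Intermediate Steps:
B(j) = √2*√j (B(j) = √(2*j) = √2*√j)
E(Q) = 21/2 - Q/4 (E(Q) = 3*((-42 + Q)/(-7 - 5)) = 3*((-42 + Q)/(-12)) = 3*((-42 + Q)*(-1/12)) = 3*(7/2 - Q/12) = 21/2 - Q/4)
(-21977 - 3*B(15)) + (4149 + 15927)*(E(-119) + 15074) = (-21977 - 3*√2*√15) + (4149 + 15927)*((21/2 - ¼*(-119)) + 15074) = (-21977 - 3*√30) + 20076*((21/2 + 119/4) + 15074) = (-21977 - 3*√30) + 20076*(161/4 + 15074) = (-21977 - 3*√30) + 20076*(60457/4) = (-21977 - 3*√30) + 303433683 = 303411706 - 3*√30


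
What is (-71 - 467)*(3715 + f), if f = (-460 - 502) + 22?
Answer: -1492950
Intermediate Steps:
f = -940 (f = -962 + 22 = -940)
(-71 - 467)*(3715 + f) = (-71 - 467)*(3715 - 940) = -538*2775 = -1492950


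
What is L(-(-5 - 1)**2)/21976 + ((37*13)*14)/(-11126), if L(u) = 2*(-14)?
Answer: -18537239/30563122 ≈ -0.60652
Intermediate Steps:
L(u) = -28
L(-(-5 - 1)**2)/21976 + ((37*13)*14)/(-11126) = -28/21976 + ((37*13)*14)/(-11126) = -28*1/21976 + (481*14)*(-1/11126) = -7/5494 + 6734*(-1/11126) = -7/5494 - 3367/5563 = -18537239/30563122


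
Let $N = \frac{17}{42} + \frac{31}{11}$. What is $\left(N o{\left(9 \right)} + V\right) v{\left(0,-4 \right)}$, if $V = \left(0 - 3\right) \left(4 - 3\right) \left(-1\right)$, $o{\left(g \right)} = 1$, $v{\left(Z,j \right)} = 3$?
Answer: $\frac{2875}{154} \approx 18.669$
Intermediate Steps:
$N = \frac{1489}{462}$ ($N = 17 \cdot \frac{1}{42} + 31 \cdot \frac{1}{11} = \frac{17}{42} + \frac{31}{11} = \frac{1489}{462} \approx 3.2229$)
$V = 3$ ($V = \left(-3\right) 1 \left(-1\right) = \left(-3\right) \left(-1\right) = 3$)
$\left(N o{\left(9 \right)} + V\right) v{\left(0,-4 \right)} = \left(\frac{1489}{462} \cdot 1 + 3\right) 3 = \left(\frac{1489}{462} + 3\right) 3 = \frac{2875}{462} \cdot 3 = \frac{2875}{154}$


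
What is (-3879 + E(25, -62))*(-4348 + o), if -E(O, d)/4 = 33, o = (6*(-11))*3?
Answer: 18234006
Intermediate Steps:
o = -198 (o = -66*3 = -198)
E(O, d) = -132 (E(O, d) = -4*33 = -132)
(-3879 + E(25, -62))*(-4348 + o) = (-3879 - 132)*(-4348 - 198) = -4011*(-4546) = 18234006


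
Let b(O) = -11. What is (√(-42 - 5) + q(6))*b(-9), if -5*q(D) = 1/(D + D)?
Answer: 11/60 - 11*I*√47 ≈ 0.18333 - 75.412*I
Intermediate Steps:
q(D) = -1/(10*D) (q(D) = -1/(5*(D + D)) = -1/(2*D)/5 = -1/(10*D))
(√(-42 - 5) + q(6))*b(-9) = (√(-42 - 5) - ⅒/6)*(-11) = (√(-47) - ⅒*⅙)*(-11) = (I*√47 - 1/60)*(-11) = (-1/60 + I*√47)*(-11) = 11/60 - 11*I*√47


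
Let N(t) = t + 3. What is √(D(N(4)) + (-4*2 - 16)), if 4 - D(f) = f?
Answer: 3*I*√3 ≈ 5.1962*I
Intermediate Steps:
N(t) = 3 + t
D(f) = 4 - f
√(D(N(4)) + (-4*2 - 16)) = √((4 - (3 + 4)) + (-4*2 - 16)) = √((4 - 1*7) + (-8 - 16)) = √((4 - 7) - 24) = √(-3 - 24) = √(-27) = 3*I*√3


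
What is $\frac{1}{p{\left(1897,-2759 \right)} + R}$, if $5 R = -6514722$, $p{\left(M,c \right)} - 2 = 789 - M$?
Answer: $- \frac{5}{6520252} \approx -7.6684 \cdot 10^{-7}$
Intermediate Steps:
$p{\left(M,c \right)} = 791 - M$ ($p{\left(M,c \right)} = 2 - \left(-789 + M\right) = 791 - M$)
$R = - \frac{6514722}{5}$ ($R = \frac{1}{5} \left(-6514722\right) = - \frac{6514722}{5} \approx -1.3029 \cdot 10^{6}$)
$\frac{1}{p{\left(1897,-2759 \right)} + R} = \frac{1}{\left(791 - 1897\right) - \frac{6514722}{5}} = \frac{1}{-1106 - \frac{6514722}{5}} = \frac{1}{- \frac{6520252}{5}} = - \frac{5}{6520252}$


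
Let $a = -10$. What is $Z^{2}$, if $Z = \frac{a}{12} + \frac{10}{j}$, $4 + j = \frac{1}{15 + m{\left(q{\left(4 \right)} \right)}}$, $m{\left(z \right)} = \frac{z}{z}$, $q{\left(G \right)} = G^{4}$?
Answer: $\frac{180625}{15876} \approx 11.377$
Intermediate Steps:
$m{\left(z \right)} = 1$
$j = - \frac{63}{16}$ ($j = -4 + \frac{1}{15 + 1} = -4 + \frac{1}{16} = - \frac{63}{16} \approx -3.9375$)
$Z = - \frac{425}{126}$ ($Z = - \frac{10}{12} + \frac{10}{- \frac{63}{16}} = \left(-10\right) \frac{1}{12} + 10 \left(- \frac{16}{63}\right) = - \frac{5}{6} - \frac{160}{63} = - \frac{425}{126} \approx -3.373$)
$Z^{2} = \left(- \frac{425}{126}\right)^{2} = \frac{180625}{15876}$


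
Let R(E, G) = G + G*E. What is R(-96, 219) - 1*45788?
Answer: -66593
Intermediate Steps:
R(E, G) = G + E*G
R(-96, 219) - 1*45788 = 219*(1 - 96) - 1*45788 = 219*(-95) - 45788 = -20805 - 45788 = -66593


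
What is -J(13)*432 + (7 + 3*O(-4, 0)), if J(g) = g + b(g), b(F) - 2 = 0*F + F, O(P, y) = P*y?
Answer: -12089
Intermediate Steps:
b(F) = 2 + F (b(F) = 2 + (0*F + F) = 2 + (0 + F) = 2 + F)
J(g) = 2 + 2*g (J(g) = g + (2 + g) = 2 + 2*g)
-J(13)*432 + (7 + 3*O(-4, 0)) = -(2 + 2*13)*432 + (7 + 3*(-4*0)) = -(2 + 26)*432 + (7 + 3*0) = -1*28*432 + (7 + 0) = -28*432 + 7 = -12096 + 7 = -12089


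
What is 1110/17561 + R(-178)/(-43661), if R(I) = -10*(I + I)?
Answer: -14053450/766730821 ≈ -0.018329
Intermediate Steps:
R(I) = -20*I
1110/17561 + R(-178)/(-43661) = 1110/17561 - 20*(-178)/(-43661) = 1110*(1/17561) + 3560*(-1/43661) = 1110/17561 - 3560/43661 = -14053450/766730821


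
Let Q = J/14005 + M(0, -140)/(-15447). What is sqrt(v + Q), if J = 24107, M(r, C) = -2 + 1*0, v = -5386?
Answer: I*sqrt(251989264845191999685)/216335235 ≈ 73.378*I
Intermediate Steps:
M(r, C) = -2 (M(r, C) = -2 + 0 = -2)
Q = 372408839/216335235 (Q = 24107/14005 - 2/(-15447) = 24107*(1/14005) - 2*(-1/15447) = 24107/14005 + 2/15447 = 372408839/216335235 ≈ 1.7214)
sqrt(v + Q) = sqrt(-5386 + 372408839/216335235) = sqrt(-1164809166871/216335235) = I*sqrt(251989264845191999685)/216335235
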